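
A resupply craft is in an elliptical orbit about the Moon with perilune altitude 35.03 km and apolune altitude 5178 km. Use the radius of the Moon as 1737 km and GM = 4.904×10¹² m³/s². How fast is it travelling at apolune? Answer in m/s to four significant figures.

v ≈ 537.9 m/s

r_p = 1737 + 35.03 = 1772.0 km = 1.7720×10⁶ m.
r_a = 1737 + 5178 = 6915.0 km = 6.9150×10⁶ m.
Semi-major axis a = (r_p + r_a)/2 = 4343.5 km = 4.344×10⁶ m.
Vis-viva: v² = μ(2/r − 1/a) = 4.904×10¹² × (2.892×10⁻⁷ − 2.302×10⁻⁷) = 2.893×10⁵ m²/s².
v = 537.9 m/s.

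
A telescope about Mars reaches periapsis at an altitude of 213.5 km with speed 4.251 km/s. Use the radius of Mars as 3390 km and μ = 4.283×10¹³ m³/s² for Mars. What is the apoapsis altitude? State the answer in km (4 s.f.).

r_p = 3390 + 213.5 = 3603.5 km = 3.604×10⁶ m.
Specific energy ε = v²/2 − μ/r = -2.850×10⁶ J/kg, so a = −μ/(2ε) = 7.514×10⁶ m.
The apsides satisfy r_p + r_a = 2a, so the apoapsis radius is 2a − r_p = 1.142×10⁷ m = 11424 km.
Apoapsis altitude = 11424 − 3390 = 8033.7 km.

apoapsis altitude ≈ 8034 km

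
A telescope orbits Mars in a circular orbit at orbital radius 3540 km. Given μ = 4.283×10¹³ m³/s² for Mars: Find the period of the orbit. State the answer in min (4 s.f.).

r = 3540 km = 3.540×10⁶ m.
Kepler's third law: T = 2π√(r³/μ) = 2π√((3.540×10⁶)³ / 4.283×10¹³).
r³/μ = 1.036×10⁶ s², so T = 2π × 1.018×10³ = 6.395×10³ s.
Converting: 6.395×10³ s ÷ 60.00 = 106.6 min.

T ≈ 106.6 min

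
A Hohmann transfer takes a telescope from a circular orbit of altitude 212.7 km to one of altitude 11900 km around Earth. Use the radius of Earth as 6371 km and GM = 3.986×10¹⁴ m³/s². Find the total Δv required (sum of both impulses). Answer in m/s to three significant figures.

Δv_total ≈ 2920 m/s

r₁ = 6371 + 212.7 = 6583.7 km = 6.5837×10⁶ m.
r₂ = 6371 + 11900 = 18271 km = 1.8271×10⁷ m.
Transfer ellipse a_t = (r₁ + r₂)/2 = 1.243×10⁷ m.
At r₁: circular v_c1 = √(μ/r₁) = 7781 m/s; transfer-perigee v_p = √[μ(2/r₁ − 1/a_t)] = 9435 m/s.
Δv₁ = v_p − v_c1 = 1654 m/s.
At r₂: circular v_c2 = √(μ/r₂) = 4671 m/s; transfer-apogee v_a = √[μ(2/r₂ − 1/a_t)] = 3400 m/s.
Δv₂ = v_c2 − v_a = 1271 m/s.
Total Δv = Δv₁ + Δv₂ = 2925 m/s.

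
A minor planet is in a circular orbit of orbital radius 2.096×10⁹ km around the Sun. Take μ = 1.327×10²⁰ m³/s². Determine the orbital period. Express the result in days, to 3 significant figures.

r = 2.096×10⁹ km = 2.096×10¹² m.
Kepler's third law: T = 2π√(r³/μ) = 2π√((2.096×10¹²)³ / 1.327×10²⁰).
r³/μ = 6.939×10¹⁶ s², so T = 2π × 2.634×10⁸ = 1.655×10⁹ s.
Converting: 1.655×10⁹ s ÷ 86400 = 19160 days.

T ≈ 19200 days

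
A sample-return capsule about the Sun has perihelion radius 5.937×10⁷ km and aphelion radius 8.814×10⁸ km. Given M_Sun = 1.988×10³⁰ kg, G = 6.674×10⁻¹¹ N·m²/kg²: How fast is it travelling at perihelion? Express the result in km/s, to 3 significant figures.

μ = GM = 6.674×10⁻¹¹ × 1.988×10³⁰ = 1.327×10²⁰ m³/s².
Semi-major axis a = (r_p + r_a)/2 = 4.7038×10⁸ km = 4.704×10¹¹ m.
Vis-viva: v² = μ(2/r − 1/a) = 1.327×10²⁰ × (3.369×10⁻¹¹ − 2.126×10⁻¹²) = 4.188×10⁹ m²/s².
v = 64710 m/s = 64.71 km/s.

v ≈ 64.7 km/s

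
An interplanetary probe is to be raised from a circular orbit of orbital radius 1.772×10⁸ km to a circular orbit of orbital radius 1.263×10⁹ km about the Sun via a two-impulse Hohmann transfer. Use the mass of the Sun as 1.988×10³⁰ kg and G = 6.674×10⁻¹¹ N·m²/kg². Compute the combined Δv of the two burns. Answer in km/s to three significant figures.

Δv_total ≈ 14.0 km/s

μ = GM = 6.674×10⁻¹¹ × 1.988×10³⁰ = 1.327×10²⁰ m³/s².
r₁ = 1.772×10⁸ km = 1.772×10¹¹ m.
r₂ = 1.263×10⁹ km = 1.263×10¹² m.
Transfer ellipse a_t = (r₁ + r₂)/2 = 7.201×10¹¹ m.
At r₁: circular v_c1 = √(μ/r₁) = 27360 m/s; transfer-perihelion v_p = √[μ(2/r₁ − 1/a_t)] = 36240 m/s.
Δv₁ = v_p − v_c1 = 8876 m/s.
At r₂: circular v_c2 = √(μ/r₂) = 10250 m/s; transfer-aphelion v_a = √[μ(2/r₂ − 1/a_t)] = 5084 m/s.
Δv₂ = v_c2 − v_a = 5165 m/s.
Total Δv = Δv₁ + Δv₂ = 14040 m/s = 14.04 km/s.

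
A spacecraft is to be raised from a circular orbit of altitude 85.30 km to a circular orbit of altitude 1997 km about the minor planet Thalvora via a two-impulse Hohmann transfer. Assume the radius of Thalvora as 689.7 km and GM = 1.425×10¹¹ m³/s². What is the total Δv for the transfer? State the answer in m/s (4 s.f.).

r₁ = 689.7 + 85.30 = 775.00 km = 7.7500×10⁵ m.
r₂ = 689.7 + 1997 = 2686.7 km = 2.6867×10⁶ m.
Transfer ellipse a_t = (r₁ + r₂)/2 = 1.731×10⁶ m.
At r₁: circular v_c1 = √(μ/r₁) = 428.8 m/s; transfer-periapsis v_p = √[μ(2/r₁ − 1/a_t)] = 534.2 m/s.
Δv₁ = v_p − v_c1 = 105.4 m/s.
At r₂: circular v_c2 = √(μ/r₂) = 230.3 m/s; transfer-apoapsis v_a = √[μ(2/r₂ − 1/a_t)] = 154.1 m/s.
Δv₂ = v_c2 − v_a = 76.20 m/s.
Total Δv = Δv₁ + Δv₂ = 181.6 m/s.

Δv_total ≈ 181.6 m/s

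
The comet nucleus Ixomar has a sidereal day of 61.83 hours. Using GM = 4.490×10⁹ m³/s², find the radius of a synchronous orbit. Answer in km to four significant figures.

T = 61.83 hours = 2.226×10⁵ s.
A synchronous orbit has period T, so by Kepler's third law a = (μT²/4π²)^(1/3).
μT²/4π² = 4.490×10⁹ × (2.226×10⁵)² / 39.48 = 5.635×10¹⁸ m³.
a = 1.779×10⁶ m = 1779.5 km.

r_sync ≈ 1779 km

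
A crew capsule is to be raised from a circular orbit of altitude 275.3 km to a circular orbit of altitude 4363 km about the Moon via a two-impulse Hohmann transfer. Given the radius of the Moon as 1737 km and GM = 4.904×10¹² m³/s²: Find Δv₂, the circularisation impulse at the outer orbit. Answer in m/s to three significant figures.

r₁ = 1737 + 275.3 = 2012.3 km = 2.0123×10⁶ m.
r₂ = 1737 + 4363 = 6100.0 km = 6.1000×10⁶ m.
Transfer ellipse a_t = (r₁ + r₂)/2 = 4.056×10⁶ m.
At r₁: circular v_c1 = √(μ/r₁) = 1561 m/s; transfer-perilune v_p = √[μ(2/r₁ − 1/a_t)] = 1914 m/s.
At r₂: circular v_c2 = √(μ/r₂) = 896.6 m/s; transfer-apolune v_a = √[μ(2/r₂ − 1/a_t)] = 631.5 m/s.
Δv₂ = v_c2 − v_a = 265.1 m/s.

Δv ≈ 265 m/s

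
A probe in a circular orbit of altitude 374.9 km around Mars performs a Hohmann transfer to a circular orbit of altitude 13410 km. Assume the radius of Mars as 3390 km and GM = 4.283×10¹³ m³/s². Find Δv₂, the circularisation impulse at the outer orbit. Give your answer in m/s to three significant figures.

Δv ≈ 631 m/s

r₁ = 3390 + 374.9 = 3764.9 km = 3.7649×10⁶ m.
r₂ = 3390 + 13410 = 16800 km = 1.6800×10⁷ m.
Transfer ellipse a_t = (r₁ + r₂)/2 = 1.028×10⁷ m.
At r₁: circular v_c1 = √(μ/r₁) = 3373 m/s; transfer-periapsis v_p = √[μ(2/r₁ − 1/a_t)] = 4311 m/s.
At r₂: circular v_c2 = √(μ/r₂) = 1597 m/s; transfer-apoapsis v_a = √[μ(2/r₂ − 1/a_t)] = 966.2 m/s.
Δv₂ = v_c2 − v_a = 630.5 m/s.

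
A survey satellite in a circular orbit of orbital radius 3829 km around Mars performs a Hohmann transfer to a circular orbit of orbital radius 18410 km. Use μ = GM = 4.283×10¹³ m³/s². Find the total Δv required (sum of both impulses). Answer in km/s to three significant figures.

Δv_total ≈ 1.59 km/s

r₁ = 3829 km = 3.829×10⁶ m.
r₂ = 18410 km = 1.841×10⁷ m.
Transfer ellipse a_t = (r₁ + r₂)/2 = 1.112×10⁷ m.
At r₁: circular v_c1 = √(μ/r₁) = 3345 m/s; transfer-periapsis v_p = √[μ(2/r₁ − 1/a_t)] = 4303 m/s.
Δv₁ = v_p − v_c1 = 958.9 m/s.
At r₂: circular v_c2 = √(μ/r₂) = 1525 m/s; transfer-apoapsis v_a = √[μ(2/r₂ − 1/a_t)] = 895.0 m/s.
Δv₂ = v_c2 − v_a = 630.2 m/s.
Total Δv = Δv₁ + Δv₂ = 1589 m/s = 1.589 km/s.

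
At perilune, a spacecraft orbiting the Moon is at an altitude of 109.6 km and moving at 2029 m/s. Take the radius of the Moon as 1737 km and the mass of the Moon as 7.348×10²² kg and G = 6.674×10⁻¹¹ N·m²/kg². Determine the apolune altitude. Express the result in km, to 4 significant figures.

apolune altitude ≈ 4627 km

μ = GM = 6.674×10⁻¹¹ × 7.348×10²² = 4.904×10¹² m³/s².
r_p = 1737 + 109.6 = 1846.6 km = 1.847×10⁶ m.
Specific energy ε = v²/2 − μ/r = -5.973×10⁵ J/kg, so a = −μ/(2ε) = 4.105×10⁶ m.
The apsides satisfy r_p + r_a = 2a, so the apolune radius is 2a − r_p = 6.364×10⁶ m = 6363.8 km.
Apolune altitude = 6363.8 − 1737 = 4626.8 km.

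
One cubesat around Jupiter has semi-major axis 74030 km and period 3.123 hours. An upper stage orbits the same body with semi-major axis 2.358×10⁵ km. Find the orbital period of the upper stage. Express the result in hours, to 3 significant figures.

T₂ ≈ 17.8 hours

Kepler's third law: T² ∝ a³, so T₂ = T₁ (a₂/a₁)^(3/2).
a₂/a₁ = 3.185, (a₂/a₁)^(3/2) = 5.685.
T₂ = 3.123 × 5.685 = 17.75 hours.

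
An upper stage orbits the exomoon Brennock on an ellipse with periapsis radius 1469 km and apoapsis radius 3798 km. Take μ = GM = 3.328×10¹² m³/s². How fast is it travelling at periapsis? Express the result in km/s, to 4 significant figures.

Semi-major axis a = (r_p + r_a)/2 = 2633.5 km = 2.634×10⁶ m.
Vis-viva: v² = μ(2/r − 1/a) = 3.328×10¹² × (1.361×10⁻⁶ − 3.797×10⁻⁷) = 3.267×10⁶ m²/s².
v = 1808 m/s = 1.808 km/s.

v ≈ 1.808 km/s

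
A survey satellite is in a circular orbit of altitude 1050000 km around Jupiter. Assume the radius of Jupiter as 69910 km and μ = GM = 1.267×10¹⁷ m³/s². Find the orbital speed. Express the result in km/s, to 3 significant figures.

v ≈ 10.6 km/s

r = 69910 + 1050000 = 1119900 km = 1.1199×10⁹ m.
For a circular orbit v = √(μ/r) = √(1.267×10¹⁷ / 1.120×10⁹) = √(1.131×10⁸) = 10640 m/s.
That is 10.64 km/s.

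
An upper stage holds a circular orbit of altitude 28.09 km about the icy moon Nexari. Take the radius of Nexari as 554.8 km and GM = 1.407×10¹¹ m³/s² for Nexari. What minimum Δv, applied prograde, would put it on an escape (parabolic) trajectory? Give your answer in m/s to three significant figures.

r = 554.8 + 28.09 = 582.89 km = 5.8289×10⁵ m.
Circular speed v_c = √(μ/r) = 491.3 m/s.
Escape speed v_esc = √(2μ/r) = √2 × v_c = 694.8 m/s.
Δv = v_esc − v_c = 203.5 m/s.

Δv ≈ 204 m/s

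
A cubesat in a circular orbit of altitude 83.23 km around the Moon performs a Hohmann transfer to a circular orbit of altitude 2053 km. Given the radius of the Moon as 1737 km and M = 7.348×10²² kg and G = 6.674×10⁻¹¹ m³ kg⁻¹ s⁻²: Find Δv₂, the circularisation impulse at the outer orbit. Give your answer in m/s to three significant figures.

Δv ≈ 221 m/s

μ = GM = 6.674×10⁻¹¹ × 7.348×10²² = 4.904×10¹² m³/s².
r₁ = 1737 + 83.23 = 1820.2 km = 1.8202×10⁶ m.
r₂ = 1737 + 2053 = 3790.0 km = 3.7900×10⁶ m.
Transfer ellipse a_t = (r₁ + r₂)/2 = 2.805×10⁶ m.
At r₁: circular v_c1 = √(μ/r₁) = 1641 m/s; transfer-perilune v_p = √[μ(2/r₁ − 1/a_t)] = 1908 m/s.
At r₂: circular v_c2 = √(μ/r₂) = 1138 m/s; transfer-apolune v_a = √[μ(2/r₂ − 1/a_t)] = 916.3 m/s.
Δv₂ = v_c2 − v_a = 221.2 m/s.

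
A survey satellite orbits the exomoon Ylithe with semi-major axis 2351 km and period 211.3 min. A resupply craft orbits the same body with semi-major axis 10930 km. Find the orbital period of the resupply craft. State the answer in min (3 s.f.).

T₂ ≈ 2120 min

Kepler's third law: T² ∝ a³, so T₂ = T₁ (a₂/a₁)^(3/2).
a₂/a₁ = 4.649, (a₂/a₁)^(3/2) = 10.02.
T₂ = 211.3 × 10.02 = 2118 min.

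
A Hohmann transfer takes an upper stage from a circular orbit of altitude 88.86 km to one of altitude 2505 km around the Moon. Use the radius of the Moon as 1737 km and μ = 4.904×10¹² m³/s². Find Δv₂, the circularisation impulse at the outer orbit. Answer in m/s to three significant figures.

Δv ≈ 241 m/s

r₁ = 1737 + 88.86 = 1825.9 km = 1.8259×10⁶ m.
r₂ = 1737 + 2505 = 4242.0 km = 4.2420×10⁶ m.
Transfer ellipse a_t = (r₁ + r₂)/2 = 3.034×10⁶ m.
At r₁: circular v_c1 = √(μ/r₁) = 1639 m/s; transfer-perilune v_p = √[μ(2/r₁ − 1/a_t)] = 1938 m/s.
At r₂: circular v_c2 = √(μ/r₂) = 1075 m/s; transfer-apolune v_a = √[μ(2/r₂ − 1/a_t)] = 834.1 m/s.
Δv₂ = v_c2 − v_a = 241.1 m/s.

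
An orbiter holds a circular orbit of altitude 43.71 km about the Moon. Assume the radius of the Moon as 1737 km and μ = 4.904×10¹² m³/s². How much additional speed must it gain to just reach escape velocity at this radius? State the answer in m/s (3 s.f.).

Δv ≈ 687 m/s

r = 1737 + 43.71 = 1780.7 km = 1.7807×10⁶ m.
Circular speed v_c = √(μ/r) = 1660 m/s.
Escape speed v_esc = √(2μ/r) = √2 × v_c = 2347 m/s.
Δv = v_esc − v_c = 687.4 m/s.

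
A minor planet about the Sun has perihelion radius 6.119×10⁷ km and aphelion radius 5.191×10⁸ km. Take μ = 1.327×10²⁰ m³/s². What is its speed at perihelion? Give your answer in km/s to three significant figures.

v ≈ 62.3 km/s

Semi-major axis a = (r_p + r_a)/2 = 2.9014×10⁸ km = 2.901×10¹¹ m.
Vis-viva: v² = μ(2/r − 1/a) = 1.327×10²⁰ × (3.269×10⁻¹¹ − 3.447×10⁻¹²) = 3.880×10⁹ m²/s².
v = 62290 m/s = 62.29 km/s.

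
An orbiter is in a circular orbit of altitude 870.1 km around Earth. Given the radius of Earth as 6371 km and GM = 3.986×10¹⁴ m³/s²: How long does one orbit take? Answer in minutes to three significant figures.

r = 6371 + 870.1 = 7241.1 km = 7.2411×10⁶ m.
Kepler's third law: T = 2π√(r³/μ) = 2π√((7.241×10⁶)³ / 3.986×10¹⁴).
r³/μ = 9.525×10⁵ s², so T = 2π × 9.760×10² = 6.132×10³ s.
Converting: 6.132×10³ s ÷ 60.00 = 102.2 minutes.

T ≈ 102 minutes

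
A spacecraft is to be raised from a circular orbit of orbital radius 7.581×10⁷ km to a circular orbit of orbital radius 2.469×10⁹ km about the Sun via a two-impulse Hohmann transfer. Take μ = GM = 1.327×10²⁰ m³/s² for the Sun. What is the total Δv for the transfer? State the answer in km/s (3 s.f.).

r₁ = 7.581×10⁷ km = 7.581×10¹⁰ m.
r₂ = 2.469×10⁹ km = 2.469×10¹² m.
Transfer ellipse a_t = (r₁ + r₂)/2 = 1.272×10¹² m.
At r₁: circular v_c1 = √(μ/r₁) = 41840 m/s; transfer-perihelion v_p = √[μ(2/r₁ − 1/a_t)] = 58280 m/s.
Δv₁ = v_p − v_c1 = 16440 m/s.
At r₂: circular v_c2 = √(μ/r₂) = 7331 m/s; transfer-aphelion v_a = √[μ(2/r₂ − 1/a_t)] = 1789 m/s.
Δv₂ = v_c2 − v_a = 5542 m/s.
Total Δv = Δv₁ + Δv₂ = 21980 m/s = 21.98 km/s.

Δv_total ≈ 22.0 km/s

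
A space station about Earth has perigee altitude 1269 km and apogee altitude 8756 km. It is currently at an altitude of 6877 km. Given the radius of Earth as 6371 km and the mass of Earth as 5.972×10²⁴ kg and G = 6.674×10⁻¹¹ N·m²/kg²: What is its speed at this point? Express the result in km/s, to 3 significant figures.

μ = GM = 6.674×10⁻¹¹ × 5.972×10²⁴ = 3.986×10¹⁴ m³/s².
r_p = 6371 + 1269 = 7640.0 km = 7.6400×10⁶ m.
r_a = 6371 + 8756 = 15127 km = 1.5127×10⁷ m.
r = 6371 + 6877 = 13248 km = 1.325×10⁷ m.
Semi-major axis a = (r_p + r_a)/2 = 11384 km = 1.138×10⁷ m.
Vis-viva: v² = μ(2/r − 1/a) = 3.986×10¹⁴ × (1.510×10⁻⁷ − 8.785×10⁻⁸) = 2.516×10⁷ m²/s².
v = 5016 m/s = 5.016 km/s.

v ≈ 5.02 km/s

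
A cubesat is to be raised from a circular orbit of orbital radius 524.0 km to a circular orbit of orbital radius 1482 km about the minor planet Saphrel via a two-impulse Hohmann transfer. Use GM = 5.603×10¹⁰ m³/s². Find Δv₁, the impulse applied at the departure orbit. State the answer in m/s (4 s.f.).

Δv ≈ 70.49 m/s

r₁ = 524.0 km = 5.240×10⁵ m.
r₂ = 1482 km = 1.482×10⁶ m.
Transfer ellipse a_t = (r₁ + r₂)/2 = 1.003×10⁶ m.
At r₁: circular v_c1 = √(μ/r₁) = 327.0 m/s; transfer-periapsis v_p = √[μ(2/r₁ − 1/a_t)] = 397.5 m/s.
Δv₁ = v_p − v_c1 = 70.49 m/s.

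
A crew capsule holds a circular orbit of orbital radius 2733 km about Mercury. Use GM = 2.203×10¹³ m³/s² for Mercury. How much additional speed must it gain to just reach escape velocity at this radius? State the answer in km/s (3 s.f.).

Δv ≈ 1.18 km/s

r = 2733 km = 2.733×10⁶ m.
Circular speed v_c = √(μ/r) = 2839 m/s.
Escape speed v_esc = √(2μ/r) = √2 × v_c = 4015 m/s.
Δv = v_esc − v_c = 1176 m/s = 1.176 km/s.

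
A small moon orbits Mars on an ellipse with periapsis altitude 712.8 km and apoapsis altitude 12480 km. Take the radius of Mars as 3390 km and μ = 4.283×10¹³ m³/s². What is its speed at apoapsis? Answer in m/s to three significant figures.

r_p = 3390 + 712.8 = 4102.8 km = 4.1028×10⁶ m.
r_a = 3390 + 12480 = 15870 km = 1.5870×10⁷ m.
Semi-major axis a = (r_p + r_a)/2 = 9986.4 km = 9.986×10⁶ m.
Vis-viva: v² = μ(2/r − 1/a) = 4.283×10¹³ × (1.260×10⁻⁷ − 1.001×10⁻⁷) = 1.109×10⁶ m²/s².
v = 1053 m/s.

v ≈ 1050 m/s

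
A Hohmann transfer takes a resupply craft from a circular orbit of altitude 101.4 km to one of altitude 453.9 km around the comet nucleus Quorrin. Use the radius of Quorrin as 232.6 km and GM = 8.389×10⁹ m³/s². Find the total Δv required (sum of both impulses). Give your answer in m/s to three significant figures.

r₁ = 232.6 + 101.4 = 334.00 km = 3.3400×10⁵ m.
r₂ = 232.6 + 453.9 = 686.50 km = 6.8650×10⁵ m.
Transfer ellipse a_t = (r₁ + r₂)/2 = 5.102×10⁵ m.
At r₁: circular v_c1 = √(μ/r₁) = 158.5 m/s; transfer-periapsis v_p = √[μ(2/r₁ − 1/a_t)] = 183.8 m/s.
Δv₁ = v_p − v_c1 = 25.34 m/s.
At r₂: circular v_c2 = √(μ/r₂) = 110.5 m/s; transfer-apoapsis v_a = √[μ(2/r₂ − 1/a_t)] = 89.44 m/s.
Δv₂ = v_c2 − v_a = 21.11 m/s.
Total Δv = Δv₁ + Δv₂ = 46.45 m/s.

Δv_total ≈ 46.5 m/s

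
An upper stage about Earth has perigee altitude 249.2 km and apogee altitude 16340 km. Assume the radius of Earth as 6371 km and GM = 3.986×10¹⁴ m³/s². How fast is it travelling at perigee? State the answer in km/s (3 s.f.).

v ≈ 9.66 km/s

r_p = 6371 + 249.2 = 6620.2 km = 6.6202×10⁶ m.
r_a = 6371 + 16340 = 22711 km = 2.2711×10⁷ m.
Semi-major axis a = (r_p + r_a)/2 = 14666 km = 1.467×10⁷ m.
Vis-viva: v² = μ(2/r − 1/a) = 3.986×10¹⁴ × (3.021×10⁻⁷ − 6.819×10⁻⁸) = 9.324×10⁷ m²/s².
v = 9656 m/s = 9.656 km/s.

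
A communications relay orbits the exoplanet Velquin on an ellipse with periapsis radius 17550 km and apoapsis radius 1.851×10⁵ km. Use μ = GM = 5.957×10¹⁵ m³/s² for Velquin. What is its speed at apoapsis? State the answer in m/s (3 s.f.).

Semi-major axis a = (r_p + r_a)/2 = 1.0132×10⁵ km = 1.013×10⁸ m.
Vis-viva: v² = μ(2/r − 1/a) = 5.957×10¹⁵ × (1.080×10⁻⁸ − 9.869×10⁻⁹) = 5.574×10⁶ m²/s².
v = 2361 m/s.

v ≈ 2360 m/s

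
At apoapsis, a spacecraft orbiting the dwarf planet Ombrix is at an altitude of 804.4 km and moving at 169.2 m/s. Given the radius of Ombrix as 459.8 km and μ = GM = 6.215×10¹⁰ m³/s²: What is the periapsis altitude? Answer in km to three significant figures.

r_a = 459.8 + 804.4 = 1264.2 km = 1.264×10⁶ m.
Specific energy ε = v²/2 − μ/r = -3.485×10⁴ J/kg, so a = −μ/(2ε) = 8.918×10⁵ m.
The apsides satisfy r_p + r_a = 2a, so the periapsis radius is 2a − r_a = 5.193×10⁵ m = 519.30 km.
Periapsis altitude = 519.30 − 459.8 = 59.500 km.

periapsis altitude ≈ 59.5 km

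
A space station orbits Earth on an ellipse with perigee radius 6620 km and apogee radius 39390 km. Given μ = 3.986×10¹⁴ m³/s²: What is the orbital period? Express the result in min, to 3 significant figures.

T ≈ 579 min

Semi-major axis a = (r_p + r_a)/2 = (6620.0 + 39390)/2 = 23005 km = 2.300×10⁷ m.
By Kepler's third law T = 2π√(a³/μ) = 2π × 5.527×10³ = 3.473×10⁴ s.
= 578.8 min.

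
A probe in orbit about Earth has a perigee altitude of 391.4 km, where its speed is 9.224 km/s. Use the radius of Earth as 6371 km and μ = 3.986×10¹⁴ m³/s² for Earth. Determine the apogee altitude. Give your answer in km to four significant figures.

r_p = 6371 + 391.4 = 6762.4 km = 6.762×10⁶ m.
Specific energy ε = v²/2 − μ/r = -1.640×10⁷ J/kg, so a = −μ/(2ε) = 1.215×10⁷ m.
The apsides satisfy r_p + r_a = 2a, so the apogee radius is 2a − r_p = 1.754×10⁷ m = 17539 km.
Apogee altitude = 17539 − 6371 = 11168 km.

apogee altitude ≈ 11170 km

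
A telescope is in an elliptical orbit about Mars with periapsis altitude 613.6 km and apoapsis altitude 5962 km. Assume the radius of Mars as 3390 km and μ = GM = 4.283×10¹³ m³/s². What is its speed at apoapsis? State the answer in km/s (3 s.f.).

r_p = 3390 + 613.6 = 4003.6 km = 4.0036×10⁶ m.
r_a = 3390 + 5962 = 9352.0 km = 9.3520×10⁶ m.
Semi-major axis a = (r_p + r_a)/2 = 6677.8 km = 6.678×10⁶ m.
Vis-viva: v² = μ(2/r − 1/a) = 4.283×10¹³ × (2.139×10⁻⁷ − 1.497×10⁻⁷) = 2.746×10⁶ m²/s².
v = 1657 m/s = 1.657 km/s.

v ≈ 1.66 km/s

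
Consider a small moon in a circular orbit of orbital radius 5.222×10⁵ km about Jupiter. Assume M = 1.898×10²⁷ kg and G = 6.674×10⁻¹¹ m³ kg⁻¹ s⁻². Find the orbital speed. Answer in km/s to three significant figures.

v ≈ 15.6 km/s

μ = GM = 6.674×10⁻¹¹ × 1.898×10²⁷ = 1.267×10¹⁷ m³/s².
r = 5.222×10⁵ km = 5.222×10⁸ m.
For a circular orbit v = √(μ/r) = √(1.267×10¹⁷ / 5.222×10⁸) = √(2.426×10⁸) = 15570 m/s.
That is 15.57 km/s.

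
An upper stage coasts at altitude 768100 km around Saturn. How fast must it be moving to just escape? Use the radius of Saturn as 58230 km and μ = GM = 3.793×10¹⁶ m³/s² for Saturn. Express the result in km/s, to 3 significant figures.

r = 58230 + 768100 = 826330 km = 8.2633×10⁸ m.
Escape speed v_esc = √(2μ/r) = √(2 × 3.793×10¹⁶ / 8.263×10⁸) = √(9.180×10⁷) = 9581 m/s.
= 9.581 km/s.

v_esc ≈ 9.58 km/s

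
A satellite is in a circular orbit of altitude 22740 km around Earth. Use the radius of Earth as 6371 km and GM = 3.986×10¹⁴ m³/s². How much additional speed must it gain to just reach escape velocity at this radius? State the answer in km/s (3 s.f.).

r = 6371 + 22740 = 29111 km = 2.9111×10⁷ m.
Circular speed v_c = √(μ/r) = 3700 m/s.
Escape speed v_esc = √(2μ/r) = √2 × v_c = 5233 m/s.
Δv = v_esc − v_c = 1533 m/s = 1.533 km/s.

Δv ≈ 1.53 km/s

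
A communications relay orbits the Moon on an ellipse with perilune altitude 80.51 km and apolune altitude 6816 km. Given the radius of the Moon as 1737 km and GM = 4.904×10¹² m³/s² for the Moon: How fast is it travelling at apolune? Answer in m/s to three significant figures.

r_p = 1737 + 80.51 = 1817.5 km = 1.8175×10⁶ m.
r_a = 1737 + 6816 = 8553.0 km = 8.5530×10⁶ m.
Semi-major axis a = (r_p + r_a)/2 = 5185.3 km = 5.185×10⁶ m.
Vis-viva: v² = μ(2/r − 1/a) = 4.904×10¹² × (2.338×10⁻⁷ − 1.929×10⁻⁷) = 2.010×10⁵ m²/s².
v = 448.3 m/s.

v ≈ 448 m/s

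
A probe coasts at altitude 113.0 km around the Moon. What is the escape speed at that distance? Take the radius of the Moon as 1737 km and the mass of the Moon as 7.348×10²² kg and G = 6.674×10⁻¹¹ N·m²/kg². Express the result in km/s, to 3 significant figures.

v_esc ≈ 2.30 km/s

μ = GM = 6.674×10⁻¹¹ × 7.348×10²² = 4.904×10¹² m³/s².
r = 1737 + 113.0 = 1850.0 km = 1.8500×10⁶ m.
Escape speed v_esc = √(2μ/r) = √(2 × 4.904×10¹² / 1.850×10⁶) = √(5.302×10⁶) = 2303 m/s.
= 2.303 km/s.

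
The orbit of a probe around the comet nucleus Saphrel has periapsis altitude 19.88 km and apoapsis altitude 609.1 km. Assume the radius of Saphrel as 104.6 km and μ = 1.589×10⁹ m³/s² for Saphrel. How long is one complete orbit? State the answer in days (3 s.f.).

r_p = 104.6 + 19.88 = 124.48 km = 1.2448×10⁵ m.
r_a = 104.6 + 609.1 = 713.70 km = 7.1370×10⁵ m.
Semi-major axis a = (r_p + r_a)/2 = (124.48 + 713.70)/2 = 419.09 km = 4.191×10⁵ m.
By Kepler's third law T = 2π√(a³/μ) = 2π × 6.806×10³ = 4.276×10⁴ s.
= 0.495 days.

T ≈ 0.495 days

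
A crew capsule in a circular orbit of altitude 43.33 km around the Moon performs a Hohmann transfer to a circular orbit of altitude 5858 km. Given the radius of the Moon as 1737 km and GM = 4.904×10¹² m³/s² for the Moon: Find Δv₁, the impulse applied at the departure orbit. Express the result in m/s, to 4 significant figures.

Δv ≈ 452.9 m/s

r₁ = 1737 + 43.33 = 1780.3 km = 1.7803×10⁶ m.
r₂ = 1737 + 5858 = 7595.0 km = 7.5950×10⁶ m.
Transfer ellipse a_t = (r₁ + r₂)/2 = 4.688×10⁶ m.
At r₁: circular v_c1 = √(μ/r₁) = 1660 m/s; transfer-perilune v_p = √[μ(2/r₁ − 1/a_t)] = 2113 m/s.
Δv₁ = v_p − v_c1 = 452.9 m/s.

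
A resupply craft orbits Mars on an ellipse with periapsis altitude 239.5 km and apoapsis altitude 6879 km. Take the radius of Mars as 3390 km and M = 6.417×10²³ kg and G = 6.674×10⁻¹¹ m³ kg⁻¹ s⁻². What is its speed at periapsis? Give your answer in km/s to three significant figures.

v ≈ 4.18 km/s

μ = GM = 6.674×10⁻¹¹ × 6.417×10²³ = 4.283×10¹³ m³/s².
r_p = 3390 + 239.5 = 3629.5 km = 3.6295×10⁶ m.
r_a = 3390 + 6879 = 10269 km = 1.0269×10⁷ m.
Semi-major axis a = (r_p + r_a)/2 = 6949.2 km = 6.949×10⁶ m.
Vis-viva: v² = μ(2/r − 1/a) = 4.283×10¹³ × (5.510×10⁻⁷ − 1.439×10⁻⁷) = 1.744×10⁷ m²/s².
v = 4176 m/s = 4.176 km/s.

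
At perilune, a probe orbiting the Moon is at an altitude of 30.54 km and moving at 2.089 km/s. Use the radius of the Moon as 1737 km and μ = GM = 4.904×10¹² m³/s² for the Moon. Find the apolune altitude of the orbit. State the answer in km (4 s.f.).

apolune altitude ≈ 4772 km

r_p = 1737 + 30.54 = 1767.5 km = 1.768×10⁶ m.
Specific energy ε = v²/2 − μ/r = -5.925×10⁵ J/kg, so a = −μ/(2ε) = 4.138×10⁶ m.
The apsides satisfy r_p + r_a = 2a, so the apolune radius is 2a − r_p = 6.509×10⁶ m = 6509.0 km.
Apolune altitude = 6509.0 − 1737 = 4772.0 km.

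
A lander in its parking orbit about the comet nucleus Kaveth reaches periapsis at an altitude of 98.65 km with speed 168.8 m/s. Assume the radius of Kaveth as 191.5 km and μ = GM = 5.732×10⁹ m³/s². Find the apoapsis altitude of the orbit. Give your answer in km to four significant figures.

apoapsis altitude ≈ 558.9 km

r_p = 191.5 + 98.65 = 290.15 km = 2.902×10⁵ m.
Specific energy ε = v²/2 − μ/r = -5.509×10³ J/kg, so a = −μ/(2ε) = 5.203×10⁵ m.
The apsides satisfy r_p + r_a = 2a, so the apoapsis radius is 2a − r_p = 7.504×10⁵ m = 750.41 km.
Apoapsis altitude = 750.41 − 191.5 = 558.91 km.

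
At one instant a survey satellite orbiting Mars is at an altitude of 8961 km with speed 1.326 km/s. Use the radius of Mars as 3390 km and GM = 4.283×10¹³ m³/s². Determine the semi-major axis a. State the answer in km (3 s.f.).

r = 3390 + 8961 = 12351 km = 1.235×10⁷ m.
Specific orbital energy ε = v²/2 − μ/r = (1326)²/2 − 4.283×10¹³/1.235×10⁷ = -2.589×10⁶ J/kg.
Since ε = −μ/(2a), a = −μ/(2ε) = 8.273×10⁶ m = 8272.8 km.

a ≈ 8270 km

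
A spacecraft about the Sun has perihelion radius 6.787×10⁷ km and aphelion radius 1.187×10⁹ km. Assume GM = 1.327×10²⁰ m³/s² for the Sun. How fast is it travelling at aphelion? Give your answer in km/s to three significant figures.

v ≈ 3.48 km/s

Semi-major axis a = (r_p + r_a)/2 = 6.2744×10⁸ km = 6.274×10¹¹ m.
Vis-viva: v² = μ(2/r − 1/a) = 1.327×10²⁰ × (1.685×10⁻¹² − 1.594×10⁻¹²) = 1.209×10⁷ m²/s².
v = 3477 m/s = 3.477 km/s.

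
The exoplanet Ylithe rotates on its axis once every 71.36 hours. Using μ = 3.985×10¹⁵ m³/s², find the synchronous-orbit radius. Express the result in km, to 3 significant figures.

T = 71.36 hours = 2.569×10⁵ s.
A synchronous orbit has period T, so by Kepler's third law a = (μT²/4π²)^(1/3).
μT²/4π² = 3.985×10¹⁵ × (2.569×10⁵)² / 39.48 = 6.662×10²⁴ m³.
a = 1.882×10⁸ m = 1.8816×10⁵ km.

r_sync ≈ 1.88×10⁵ km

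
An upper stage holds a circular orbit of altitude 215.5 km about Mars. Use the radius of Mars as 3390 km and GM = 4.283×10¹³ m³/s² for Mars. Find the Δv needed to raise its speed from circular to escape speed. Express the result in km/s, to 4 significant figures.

Δv ≈ 1.428 km/s

r = 3390 + 215.5 = 3605.5 km = 3.6055×10⁶ m.
Circular speed v_c = √(μ/r) = 3447 m/s.
Escape speed v_esc = √(2μ/r) = √2 × v_c = 4874 m/s.
Δv = v_esc − v_c = 1428 m/s = 1.428 km/s.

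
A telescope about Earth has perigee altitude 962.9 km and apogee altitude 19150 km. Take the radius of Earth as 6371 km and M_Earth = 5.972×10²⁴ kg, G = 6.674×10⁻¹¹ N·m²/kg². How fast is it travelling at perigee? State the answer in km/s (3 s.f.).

v ≈ 9.19 km/s

μ = GM = 6.674×10⁻¹¹ × 5.972×10²⁴ = 3.986×10¹⁴ m³/s².
r_p = 6371 + 962.9 = 7333.9 km = 7.3339×10⁶ m.
r_a = 6371 + 19150 = 25521 km = 2.5521×10⁷ m.
Semi-major axis a = (r_p + r_a)/2 = 16427 km = 1.643×10⁷ m.
Vis-viva: v² = μ(2/r − 1/a) = 3.986×10¹⁴ × (2.727×10⁻⁷ − 6.087×10⁻⁸) = 8.443×10⁷ m²/s².
v = 9189 m/s = 9.189 km/s.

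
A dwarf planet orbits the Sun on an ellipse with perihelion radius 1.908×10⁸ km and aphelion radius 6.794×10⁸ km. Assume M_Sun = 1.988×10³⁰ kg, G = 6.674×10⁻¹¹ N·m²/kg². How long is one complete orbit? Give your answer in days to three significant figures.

T ≈ 1810 days

μ = GM = 6.674×10⁻¹¹ × 1.988×10³⁰ = 1.327×10²⁰ m³/s².
Semi-major axis a = (r_p + r_a)/2 = (1.9080×10⁸ + 6.7940×10⁸)/2 = 4.3510×10⁸ km = 4.351×10¹¹ m.
By Kepler's third law T = 2π√(a³/μ) = 2π × 2.492×10⁷ = 1.566×10⁸ s.
= 1812 days.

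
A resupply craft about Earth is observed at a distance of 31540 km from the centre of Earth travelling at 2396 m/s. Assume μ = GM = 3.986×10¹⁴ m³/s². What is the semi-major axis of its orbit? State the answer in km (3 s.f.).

a ≈ 20400 km

r = 3.154×10⁷ m.
Vis-viva rearranged: 1/a = 2/r − v²/μ = 6.341×10⁻⁸ − 1.440×10⁻⁸ = 4.901×10⁻⁸ m⁻¹.
a = 2.040×10⁷ m = 20404 km.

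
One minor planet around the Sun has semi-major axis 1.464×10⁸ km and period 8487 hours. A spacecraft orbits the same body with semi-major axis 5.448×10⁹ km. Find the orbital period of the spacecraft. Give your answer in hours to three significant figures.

Kepler's third law: T² ∝ a³, so T₂ = T₁ (a₂/a₁)^(3/2).
a₂/a₁ = 37.21, (a₂/a₁)^(3/2) = 227.0.
T₂ = 8487 × 227.0 = 1.927×10⁶ hours.

T₂ ≈ 1.93×10⁶ hours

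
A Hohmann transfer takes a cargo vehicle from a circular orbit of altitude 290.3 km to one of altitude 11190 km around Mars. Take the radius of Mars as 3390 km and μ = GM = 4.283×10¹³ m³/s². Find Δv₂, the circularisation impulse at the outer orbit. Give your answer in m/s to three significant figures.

Δv ≈ 626 m/s

r₁ = 3390 + 290.3 = 3680.3 km = 3.6803×10⁶ m.
r₂ = 3390 + 11190 = 14580 km = 1.4580×10⁷ m.
Transfer ellipse a_t = (r₁ + r₂)/2 = 9.130×10⁶ m.
At r₁: circular v_c1 = √(μ/r₁) = 3411 m/s; transfer-periapsis v_p = √[μ(2/r₁ − 1/a_t)] = 4311 m/s.
At r₂: circular v_c2 = √(μ/r₂) = 1714 m/s; transfer-apoapsis v_a = √[μ(2/r₂ − 1/a_t)] = 1088 m/s.
Δv₂ = v_c2 − v_a = 625.8 m/s.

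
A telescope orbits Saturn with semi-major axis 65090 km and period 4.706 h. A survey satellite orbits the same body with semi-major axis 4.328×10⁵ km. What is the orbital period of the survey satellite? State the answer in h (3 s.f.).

T₂ ≈ 80.7 h

Kepler's third law: T² ∝ a³, so T₂ = T₁ (a₂/a₁)^(3/2).
a₂/a₁ = 6.649, (a₂/a₁)^(3/2) = 17.15.
T₂ = 4.706 × 17.15 = 80.69 h.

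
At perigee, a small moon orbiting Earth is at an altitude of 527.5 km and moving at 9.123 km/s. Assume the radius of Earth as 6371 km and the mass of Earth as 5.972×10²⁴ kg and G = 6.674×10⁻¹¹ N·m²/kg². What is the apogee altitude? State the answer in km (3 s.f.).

apogee altitude ≈ 11400 km

μ = GM = 6.674×10⁻¹¹ × 5.972×10²⁴ = 3.986×10¹⁴ m³/s².
r_p = 6371 + 527.5 = 6898.5 km = 6.898×10⁶ m.
Specific energy ε = v²/2 − μ/r = -1.616×10⁷ J/kg, so a = −μ/(2ε) = 1.233×10⁷ m.
The apsides satisfy r_p + r_a = 2a, so the apogee radius is 2a − r_p = 1.776×10⁷ m = 17763 km.
Apogee altitude = 17763 − 6371 = 11392 km.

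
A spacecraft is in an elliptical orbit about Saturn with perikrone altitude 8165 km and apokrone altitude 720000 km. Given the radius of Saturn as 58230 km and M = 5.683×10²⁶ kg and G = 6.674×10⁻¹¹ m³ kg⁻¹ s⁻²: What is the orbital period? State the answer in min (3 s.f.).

T ≈ 4670 min

μ = GM = 6.674×10⁻¹¹ × 5.683×10²⁶ = 3.793×10¹⁶ m³/s².
r_p = 58230 + 8165 = 66395 km = 6.6395×10⁷ m.
r_a = 58230 + 720000 = 778230 km = 7.7823×10⁸ m.
Semi-major axis a = (r_p + r_a)/2 = (66395 + 7.7823×10⁵)/2 = 4.2231×10⁵ km = 4.223×10⁸ m.
By Kepler's third law T = 2π√(a³/μ) = 2π × 4.456×10⁴ = 2.800×10⁵ s.
= 4667 min.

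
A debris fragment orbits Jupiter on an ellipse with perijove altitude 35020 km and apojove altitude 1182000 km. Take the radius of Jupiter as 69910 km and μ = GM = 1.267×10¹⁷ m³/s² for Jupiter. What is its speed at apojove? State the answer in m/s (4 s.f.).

r_p = 69910 + 35020 = 104930 km = 1.0493×10⁸ m.
r_a = 69910 + 1182000 = 1251900 km = 1.2519×10⁹ m.
Semi-major axis a = (r_p + r_a)/2 = 6.7842×10⁵ km = 6.784×10⁸ m.
Vis-viva: v² = μ(2/r − 1/a) = 1.267×10¹⁷ × (1.598×10⁻⁹ − 1.474×10⁻⁹) = 1.565×10⁷ m²/s².
v = 3956 m/s.

v ≈ 3956 m/s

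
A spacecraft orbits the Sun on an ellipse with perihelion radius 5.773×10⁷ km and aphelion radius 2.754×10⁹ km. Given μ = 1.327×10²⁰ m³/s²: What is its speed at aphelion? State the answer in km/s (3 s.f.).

v ≈ 1.41 km/s

Semi-major axis a = (r_p + r_a)/2 = 1.4059×10⁹ km = 1.406×10¹² m.
Vis-viva: v² = μ(2/r − 1/a) = 1.327×10²⁰ × (7.262×10⁻¹³ − 7.113×10⁻¹³) = 1.979×10⁶ m²/s².
v = 1407 m/s = 1.407 km/s.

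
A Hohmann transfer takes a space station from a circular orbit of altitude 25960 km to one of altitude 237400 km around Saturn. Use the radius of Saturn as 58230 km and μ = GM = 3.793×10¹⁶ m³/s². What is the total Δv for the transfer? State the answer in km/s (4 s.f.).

Δv_total ≈ 9.042 km/s

r₁ = 58230 + 25960 = 84190 km = 8.4190×10⁷ m.
r₂ = 58230 + 237400 = 295630 km = 2.9563×10⁸ m.
Transfer ellipse a_t = (r₁ + r₂)/2 = 1.899×10⁸ m.
At r₁: circular v_c1 = √(μ/r₁) = 21230 m/s; transfer-perikrone v_p = √[μ(2/r₁ − 1/a_t)] = 26480 m/s.
Δv₁ = v_p − v_c1 = 5257 m/s.
At r₂: circular v_c2 = √(μ/r₂) = 11330 m/s; transfer-apokrone v_a = √[μ(2/r₂ − 1/a_t)] = 7542 m/s.
Δv₂ = v_c2 − v_a = 3785 m/s.
Total Δv = Δv₁ + Δv₂ = 9042 m/s = 9.042 km/s.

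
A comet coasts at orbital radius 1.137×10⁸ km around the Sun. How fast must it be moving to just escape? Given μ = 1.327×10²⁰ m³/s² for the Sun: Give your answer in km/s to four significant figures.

r = 1.137×10⁸ km = 1.137×10¹¹ m.
Escape speed v_esc = √(2μ/r) = √(2 × 1.327×10²⁰ / 1.137×10¹¹) = √(2.334×10⁹) = 48310 m/s.
= 48.31 km/s.

v_esc ≈ 48.31 km/s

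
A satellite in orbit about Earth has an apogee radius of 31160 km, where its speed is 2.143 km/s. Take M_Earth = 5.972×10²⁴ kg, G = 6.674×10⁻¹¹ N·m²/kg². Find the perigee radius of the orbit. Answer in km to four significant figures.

perigee radius ≈ 6818 km

μ = GM = 6.674×10⁻¹¹ × 5.972×10²⁴ = 3.986×10¹⁴ m³/s².
r_a = 3.116×10⁷ m.
Specific energy ε = v²/2 − μ/r = -1.049×10⁷ J/kg, so a = −μ/(2ε) = 1.899×10⁷ m.
The apsides satisfy r_p + r_a = 2a, so the perigee radius is 2a − r_a = 6.818×10⁶ m = 6817.6 km.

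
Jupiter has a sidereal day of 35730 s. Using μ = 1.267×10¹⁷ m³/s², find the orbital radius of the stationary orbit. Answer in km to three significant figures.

r_sync ≈ 1.60×10⁵ km

A synchronous orbit has period T, so by Kepler's third law a = (μT²/4π²)^(1/3).
μT²/4π² = 1.267×10¹⁷ × (3.573×10⁴)² / 39.48 = 4.097×10²⁴ m³.
a = 1.600×10⁸ m = 1.6002×10⁵ km.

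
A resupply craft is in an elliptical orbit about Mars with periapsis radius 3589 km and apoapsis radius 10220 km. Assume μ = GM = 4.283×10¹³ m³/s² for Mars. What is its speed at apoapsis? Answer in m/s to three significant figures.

Semi-major axis a = (r_p + r_a)/2 = 6904.5 km = 6.904×10⁶ m.
Vis-viva: v² = μ(2/r − 1/a) = 4.283×10¹³ × (1.957×10⁻⁷ − 1.448×10⁻⁷) = 2.178×10⁶ m²/s².
v = 1476 m/s.

v ≈ 1480 m/s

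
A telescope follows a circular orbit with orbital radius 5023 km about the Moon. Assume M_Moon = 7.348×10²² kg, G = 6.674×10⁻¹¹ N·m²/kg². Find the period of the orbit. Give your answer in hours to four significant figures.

μ = GM = 6.674×10⁻¹¹ × 7.348×10²² = 4.904×10¹² m³/s².
r = 5023 km = 5.023×10⁶ m.
Kepler's third law: T = 2π√(r³/μ) = 2π√((5.023×10⁶)³ / 4.904×10¹²).
r³/μ = 2.584×10⁷ s², so T = 2π × 5.084×10³ = 3.194×10⁴ s.
Converting: 3.194×10⁴ s ÷ 3600 = 8.872 hours.

T ≈ 8.872 hours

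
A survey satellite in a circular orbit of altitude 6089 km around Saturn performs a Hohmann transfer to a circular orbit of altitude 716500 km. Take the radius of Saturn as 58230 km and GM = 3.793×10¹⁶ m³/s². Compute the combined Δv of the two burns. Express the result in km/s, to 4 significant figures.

r₁ = 58230 + 6089 = 64319 km = 6.4319×10⁷ m.
r₂ = 58230 + 716500 = 774730 km = 7.7473×10⁸ m.
Transfer ellipse a_t = (r₁ + r₂)/2 = 4.195×10⁸ m.
At r₁: circular v_c1 = √(μ/r₁) = 24280 m/s; transfer-perikrone v_p = √[μ(2/r₁ − 1/a_t)] = 33000 m/s.
Δv₁ = v_p − v_c1 = 8716 m/s.
At r₂: circular v_c2 = √(μ/r₂) = 6997 m/s; transfer-apokrone v_a = √[μ(2/r₂ − 1/a_t)] = 2740 m/s.
Δv₂ = v_c2 − v_a = 4257 m/s.
Total Δv = Δv₁ + Δv₂ = 12970 m/s = 12.97 km/s.

Δv_total ≈ 12.97 km/s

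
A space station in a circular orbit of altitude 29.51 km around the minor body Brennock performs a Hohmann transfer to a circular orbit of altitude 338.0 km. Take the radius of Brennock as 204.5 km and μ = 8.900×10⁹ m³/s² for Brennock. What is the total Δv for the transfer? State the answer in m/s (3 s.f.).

r₁ = 204.5 + 29.51 = 234.01 km = 2.3401×10⁵ m.
r₂ = 204.5 + 338.0 = 542.50 km = 5.4250×10⁵ m.
Transfer ellipse a_t = (r₁ + r₂)/2 = 3.883×10⁵ m.
At r₁: circular v_c1 = √(μ/r₁) = 195.0 m/s; transfer-periapsis v_p = √[μ(2/r₁ − 1/a_t)] = 230.5 m/s.
Δv₁ = v_p − v_c1 = 35.51 m/s.
At r₂: circular v_c2 = √(μ/r₂) = 128.1 m/s; transfer-apoapsis v_a = √[μ(2/r₂ − 1/a_t)] = 99.44 m/s.
Δv₂ = v_c2 − v_a = 28.65 m/s.
Total Δv = Δv₁ + Δv₂ = 64.15 m/s.

Δv_total ≈ 64.2 m/s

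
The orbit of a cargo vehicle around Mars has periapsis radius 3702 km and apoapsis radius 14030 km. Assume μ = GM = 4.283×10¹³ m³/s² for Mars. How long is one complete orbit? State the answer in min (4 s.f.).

T ≈ 422.4 min

Semi-major axis a = (r_p + r_a)/2 = (3702.0 + 14030)/2 = 8866.0 km = 8.866×10⁶ m.
By Kepler's third law T = 2π√(a³/μ) = 2π × 4.034×10³ = 2.535×10⁴ s.
= 422.4 min.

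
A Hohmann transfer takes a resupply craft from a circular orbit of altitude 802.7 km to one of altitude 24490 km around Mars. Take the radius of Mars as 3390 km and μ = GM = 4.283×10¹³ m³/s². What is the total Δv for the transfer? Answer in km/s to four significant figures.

r₁ = 3390 + 802.7 = 4192.7 km = 4.1927×10⁶ m.
r₂ = 3390 + 24490 = 27880 km = 2.7880×10⁷ m.
Transfer ellipse a_t = (r₁ + r₂)/2 = 1.604×10⁷ m.
At r₁: circular v_c1 = √(μ/r₁) = 3196 m/s; transfer-periapsis v_p = √[μ(2/r₁ − 1/a_t)] = 4214 m/s.
Δv₁ = v_p − v_c1 = 1018 m/s.
At r₂: circular v_c2 = √(μ/r₂) = 1239 m/s; transfer-apoapsis v_a = √[μ(2/r₂ − 1/a_t)] = 633.8 m/s.
Δv₂ = v_c2 − v_a = 605.7 m/s.
Total Δv = Δv₁ + Δv₂ = 1624 m/s = 1.624 km/s.

Δv_total ≈ 1.624 km/s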